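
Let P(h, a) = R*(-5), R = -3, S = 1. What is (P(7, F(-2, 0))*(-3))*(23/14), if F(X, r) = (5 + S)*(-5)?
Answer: -1035/14 ≈ -73.929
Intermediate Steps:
F(X, r) = -30 (F(X, r) = (5 + 1)*(-5) = 6*(-5) = -30)
P(h, a) = 15 (P(h, a) = -3*(-5) = 15)
(P(7, F(-2, 0))*(-3))*(23/14) = (15*(-3))*(23/14) = -1035/14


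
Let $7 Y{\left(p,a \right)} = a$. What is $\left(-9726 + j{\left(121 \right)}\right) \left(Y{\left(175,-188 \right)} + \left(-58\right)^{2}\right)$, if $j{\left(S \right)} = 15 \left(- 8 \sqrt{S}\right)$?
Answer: $-36862080$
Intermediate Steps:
$Y{\left(p,a \right)} = \frac{a}{7}$
$j{\left(S \right)} = - 120 \sqrt{S}$
$\left(-9726 + j{\left(121 \right)}\right) \left(Y{\left(175,-188 \right)} + \left(-58\right)^{2}\right) = \left(-9726 - 120 \sqrt{121}\right) \left(\frac{1}{7} \left(-188\right) + \left(-58\right)^{2}\right) = \left(-9726 - 1320\right) \left(- \frac{188}{7} + 3364\right) = \left(-9726 - 1320\right) \frac{23360}{7} = \left(-11046\right) \frac{23360}{7} = -36862080$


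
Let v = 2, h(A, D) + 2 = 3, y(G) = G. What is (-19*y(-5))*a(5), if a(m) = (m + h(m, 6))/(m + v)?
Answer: 570/7 ≈ 81.429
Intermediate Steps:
h(A, D) = 1 (h(A, D) = -2 + 3 = 1)
a(m) = (1 + m)/(2 + m) (a(m) = (m + 1)/(m + 2) = (1 + m)/(2 + m))
(-19*y(-5))*a(5) = (-19*(-5))*((1 + 5)/(2 + 5)) = 95*(6/7) = 570/7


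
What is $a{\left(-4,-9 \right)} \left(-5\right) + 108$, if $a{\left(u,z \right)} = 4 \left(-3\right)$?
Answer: $168$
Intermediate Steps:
$a{\left(u,z \right)} = -12$
$a{\left(-4,-9 \right)} \left(-5\right) + 108 = \left(-12\right) \left(-5\right) + 108 = 60 + 108 = 168$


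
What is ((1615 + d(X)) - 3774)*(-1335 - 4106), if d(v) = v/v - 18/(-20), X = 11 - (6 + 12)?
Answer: 117367811/10 ≈ 1.1737e+7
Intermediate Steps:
X = -7 (X = 11 - 1*18 = 11 - 18 = -7)
d(v) = 19/10 (d(v) = 1 - 18*(-1/20) = 1 + 9/10 = 19/10)
((1615 + d(X)) - 3774)*(-1335 - 4106) = ((1615 + 19/10) - 3774)*(-1335 - 4106) = (16169/10 - 3774)*(-5441) = -21571/10*(-5441) = 117367811/10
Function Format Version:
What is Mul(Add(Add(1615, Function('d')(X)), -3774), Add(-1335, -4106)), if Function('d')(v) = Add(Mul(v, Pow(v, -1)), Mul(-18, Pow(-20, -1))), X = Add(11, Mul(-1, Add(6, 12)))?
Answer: Rational(117367811, 10) ≈ 1.1737e+7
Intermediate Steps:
X = -7 (X = Add(11, Mul(-1, 18)) = Add(11, -18) = -7)
Function('d')(v) = Rational(19, 10) (Function('d')(v) = Add(1, Mul(-18, Rational(-1, 20))) = Add(1, Rational(9, 10)) = Rational(19, 10))
Mul(Add(Add(1615, Function('d')(X)), -3774), Add(-1335, -4106)) = Mul(Add(Add(1615, Rational(19, 10)), -3774), Add(-1335, -4106)) = Mul(Add(Rational(16169, 10), -3774), -5441) = Mul(Rational(-21571, 10), -5441) = Rational(117367811, 10)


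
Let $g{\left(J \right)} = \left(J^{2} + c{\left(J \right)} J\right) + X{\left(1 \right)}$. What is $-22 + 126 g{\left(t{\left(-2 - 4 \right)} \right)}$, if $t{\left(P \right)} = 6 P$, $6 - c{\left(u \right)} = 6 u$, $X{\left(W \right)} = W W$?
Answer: $-843592$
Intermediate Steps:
$X{\left(W \right)} = W^{2}$
$c{\left(u \right)} = 6 - 6 u$
$g{\left(J \right)} = 1 + J^{2} + J \left(6 - 6 J\right)$ ($g{\left(J \right)} = \left(J^{2} + \left(6 - 6 J\right) J\right) + 1^{2} = \left(J^{2} + J \left(6 - 6 J\right)\right) + 1 = 1 + J^{2} + J \left(6 - 6 J\right)$)
$-22 + 126 g{\left(t{\left(-2 - 4 \right)} \right)} = -22 + 126 \left(1 - 5 \left(6 \left(-2 - 4\right)\right)^{2} + 6 \cdot 6 \left(-2 - 4\right)\right) = -22 + 126 \left(1 - 5 \left(6 \left(-6\right)\right)^{2} + 6 \cdot 6 \left(-6\right)\right) = -22 + 126 \left(1 - 5 \left(-36\right)^{2} + 6 \left(-36\right)\right) = -22 + 126 \left(1 - 6480 - 216\right) = -22 + 126 \left(-6695\right) = -22 - 843570 = -843592$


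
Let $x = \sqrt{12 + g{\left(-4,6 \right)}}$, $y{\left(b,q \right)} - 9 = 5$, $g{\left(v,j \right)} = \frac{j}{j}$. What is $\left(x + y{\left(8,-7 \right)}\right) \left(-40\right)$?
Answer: $-560 - 40 \sqrt{13} \approx -704.22$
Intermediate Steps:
$g{\left(v,j \right)} = 1$
$y{\left(b,q \right)} = 14$ ($y{\left(b,q \right)} = 9 + 5 = 14$)
$x = \sqrt{13}$ ($x = \sqrt{12 + 1} = \sqrt{13} \approx 3.6056$)
$\left(x + y{\left(8,-7 \right)}\right) \left(-40\right) = \left(\sqrt{13} + 14\right) \left(-40\right) = \left(14 + \sqrt{13}\right) \left(-40\right) = -560 - 40 \sqrt{13}$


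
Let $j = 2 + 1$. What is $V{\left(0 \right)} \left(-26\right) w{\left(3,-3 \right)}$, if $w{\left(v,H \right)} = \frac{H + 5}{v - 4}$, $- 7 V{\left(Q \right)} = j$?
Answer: $- \frac{156}{7} \approx -22.286$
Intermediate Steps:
$j = 3$
$V{\left(Q \right)} = - \frac{3}{7}$ ($V{\left(Q \right)} = \left(- \frac{1}{7}\right) 3 = - \frac{3}{7}$)
$w{\left(v,H \right)} = \frac{5 + H}{-4 + v}$
$V{\left(0 \right)} \left(-26\right) w{\left(3,-3 \right)} = \left(- \frac{3}{7}\right) \left(-26\right) \frac{5 - 3}{-4 + 3} = \frac{78 \frac{1}{-1} \cdot 2}{7} = \frac{78 \left(\left(-1\right) 2\right)}{7} = \frac{78}{7} \left(-2\right) = - \frac{156}{7}$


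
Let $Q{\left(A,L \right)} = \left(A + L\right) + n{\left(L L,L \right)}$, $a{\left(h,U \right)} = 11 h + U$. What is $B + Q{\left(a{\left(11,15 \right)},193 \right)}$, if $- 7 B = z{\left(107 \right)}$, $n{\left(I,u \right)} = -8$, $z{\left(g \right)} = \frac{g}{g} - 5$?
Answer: $\frac{2251}{7} \approx 321.57$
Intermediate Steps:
$z{\left(g \right)} = -4$ ($z{\left(g \right)} = 1 - 5 = -4$)
$a{\left(h,U \right)} = U + 11 h$
$Q{\left(A,L \right)} = -8 + A + L$ ($Q{\left(A,L \right)} = \left(A + L\right) - 8 = -8 + A + L$)
$B = \frac{4}{7}$ ($B = \left(- \frac{1}{7}\right) \left(-4\right) = \frac{4}{7} \approx 0.57143$)
$B + Q{\left(a{\left(11,15 \right)},193 \right)} = \frac{4}{7} + \left(-8 + \left(15 + 11 \cdot 11\right) + 193\right) = \frac{4}{7} + \left(-8 + \left(15 + 121\right) + 193\right) = \frac{4}{7} + \left(-8 + 136 + 193\right) = \frac{4}{7} + 321 = \frac{2251}{7}$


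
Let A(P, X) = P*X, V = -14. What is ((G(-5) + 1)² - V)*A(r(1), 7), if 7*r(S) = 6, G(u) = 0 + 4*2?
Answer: 570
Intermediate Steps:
G(u) = 8 (G(u) = 0 + 8 = 8)
r(S) = 6/7 (r(S) = (⅐)*6 = 6/7)
((G(-5) + 1)² - V)*A(r(1), 7) = ((8 + 1)² - 1*(-14))*((6/7)*7) = (9² + 14)*6 = (81 + 14)*6 = 95*6 = 570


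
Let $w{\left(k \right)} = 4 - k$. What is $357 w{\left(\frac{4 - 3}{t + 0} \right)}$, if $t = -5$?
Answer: $\frac{7497}{5} \approx 1499.4$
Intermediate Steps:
$357 w{\left(\frac{4 - 3}{t + 0} \right)} = 357 \left(4 - \frac{4 - 3}{-5 + 0}\right) = 357 \left(4 - 1 \frac{1}{-5}\right) = 357 \left(4 - 1 \left(- \frac{1}{5}\right)\right) = 357 \left(4 - - \frac{1}{5}\right) = 357 \left(4 + \frac{1}{5}\right) = 357 \cdot \frac{21}{5} = \frac{7497}{5}$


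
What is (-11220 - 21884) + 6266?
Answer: -26838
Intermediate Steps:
(-11220 - 21884) + 6266 = -33104 + 6266 = -26838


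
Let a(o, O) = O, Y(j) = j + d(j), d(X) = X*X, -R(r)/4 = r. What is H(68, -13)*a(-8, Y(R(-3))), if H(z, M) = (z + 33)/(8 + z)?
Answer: 3939/19 ≈ 207.32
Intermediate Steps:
R(r) = -4*r
d(X) = X²
Y(j) = j + j²
H(z, M) = (33 + z)/(8 + z)
H(68, -13)*a(-8, Y(R(-3))) = ((33 + 68)/(8 + 68))*((-4*(-3))*(1 - 4*(-3))) = (101/76)*(12*(1 + 12)) = ((1/76)*101)*(12*13) = (101/76)*156 = 3939/19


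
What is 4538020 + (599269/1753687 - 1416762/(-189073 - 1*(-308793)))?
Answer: 476380637042927993/104975703820 ≈ 4.5380e+6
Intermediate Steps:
4538020 + (599269/1753687 - 1416762/(-189073 - 1*(-308793))) = 4538020 + (599269*(1/1753687) - 1416762/(-189073 + 308793)) = 4538020 + (599269/1753687 - 1416762/119720) = 4538020 + (599269/1753687 - 1416762*1/119720) = 4538020 + (599269/1753687 - 708381/59860) = 4538020 - 1206406308407/104975703820 = 476380637042927993/104975703820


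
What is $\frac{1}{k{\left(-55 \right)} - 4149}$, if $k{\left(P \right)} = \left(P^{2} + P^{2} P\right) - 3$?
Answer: $- \frac{1}{167502} \approx -5.9701 \cdot 10^{-6}$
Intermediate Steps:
$k{\left(P \right)} = -3 + P^{2} + P^{3}$ ($k{\left(P \right)} = \left(P^{2} + P^{3}\right) - 3 = -3 + P^{2} + P^{3}$)
$\frac{1}{k{\left(-55 \right)} - 4149} = \frac{1}{\left(-3 + \left(-55\right)^{2} + \left(-55\right)^{3}\right) - 4149} = \frac{1}{\left(-3 + 3025 - 166375\right) - 4149} = \frac{1}{-163353 - 4149} = \frac{1}{-167502} = - \frac{1}{167502}$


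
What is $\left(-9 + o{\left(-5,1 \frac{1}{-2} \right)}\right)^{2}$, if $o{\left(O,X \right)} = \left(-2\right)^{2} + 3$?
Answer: $4$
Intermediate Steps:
$o{\left(O,X \right)} = 7$ ($o{\left(O,X \right)} = 4 + 3 = 7$)
$\left(-9 + o{\left(-5,1 \frac{1}{-2} \right)}\right)^{2} = \left(-9 + 7\right)^{2} = \left(-2\right)^{2} = 4$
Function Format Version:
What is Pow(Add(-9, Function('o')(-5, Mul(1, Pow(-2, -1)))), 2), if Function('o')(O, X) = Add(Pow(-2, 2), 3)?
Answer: 4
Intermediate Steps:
Function('o')(O, X) = 7 (Function('o')(O, X) = Add(4, 3) = 7)
Pow(Add(-9, Function('o')(-5, Mul(1, Pow(-2, -1)))), 2) = Pow(Add(-9, 7), 2) = Pow(-2, 2) = 4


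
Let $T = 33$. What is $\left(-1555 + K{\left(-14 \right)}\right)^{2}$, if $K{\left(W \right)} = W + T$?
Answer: $2359296$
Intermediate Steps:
$K{\left(W \right)} = 33 + W$ ($K{\left(W \right)} = W + 33 = 33 + W$)
$\left(-1555 + K{\left(-14 \right)}\right)^{2} = \left(-1555 + \left(33 - 14\right)\right)^{2} = \left(-1555 + 19\right)^{2} = \left(-1536\right)^{2} = 2359296$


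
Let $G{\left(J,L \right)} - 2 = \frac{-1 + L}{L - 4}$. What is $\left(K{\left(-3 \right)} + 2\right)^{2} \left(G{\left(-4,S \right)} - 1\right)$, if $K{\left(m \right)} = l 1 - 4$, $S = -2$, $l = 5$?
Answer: $\frac{27}{2} \approx 13.5$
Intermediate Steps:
$K{\left(m \right)} = 1$ ($K{\left(m \right)} = 5 \cdot 1 - 4 = 5 - 4 = 1$)
$G{\left(J,L \right)} = 2 + \frac{-1 + L}{-4 + L}$ ($G{\left(J,L \right)} = 2 + \frac{-1 + L}{L - 4} = 2 + \frac{-1 + L}{-4 + L}$)
$\left(K{\left(-3 \right)} + 2\right)^{2} \left(G{\left(-4,S \right)} - 1\right) = \left(1 + 2\right)^{2} \left(\frac{3 \left(-3 - 2\right)}{-4 - 2} - 1\right) = 3^{2} \left(3 \frac{1}{-6} \left(-5\right) - 1\right) = 9 \left(3 \left(- \frac{1}{6}\right) \left(-5\right) - 1\right) = 9 \left(\frac{5}{2} - 1\right) = 9 \cdot \frac{3}{2} = \frac{27}{2}$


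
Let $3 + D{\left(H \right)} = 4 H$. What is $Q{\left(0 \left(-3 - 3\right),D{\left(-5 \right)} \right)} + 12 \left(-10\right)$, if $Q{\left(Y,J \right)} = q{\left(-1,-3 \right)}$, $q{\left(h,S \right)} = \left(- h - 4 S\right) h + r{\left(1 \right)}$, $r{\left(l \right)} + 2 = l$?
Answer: $-134$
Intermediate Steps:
$D{\left(H \right)} = -3 + 4 H$
$r{\left(l \right)} = -2 + l$
$q{\left(h,S \right)} = -1 + h \left(- h - 4 S\right)$ ($q{\left(h,S \right)} = \left(- h - 4 S\right) h + \left(-2 + 1\right) = h \left(- h - 4 S\right) - 1 = -1 + h \left(- h - 4 S\right)$)
$Q{\left(Y,J \right)} = -14$ ($Q{\left(Y,J \right)} = -1 - \left(-1\right)^{2} - \left(-12\right) \left(-1\right) = -1 - 1 - 12 = -14$)
$Q{\left(0 \left(-3 - 3\right),D{\left(-5 \right)} \right)} + 12 \left(-10\right) = -14 + 12 \left(-10\right) = -14 - 120 = -134$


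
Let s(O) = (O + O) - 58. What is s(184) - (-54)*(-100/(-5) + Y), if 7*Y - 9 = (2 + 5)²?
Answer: 12862/7 ≈ 1837.4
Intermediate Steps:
Y = 58/7 (Y = 9/7 + (2 + 5)²/7 = 9/7 + (⅐)*7² = 9/7 + (⅐)*49 = 9/7 + 7 = 58/7 ≈ 8.2857)
s(O) = -58 + 2*O (s(O) = 2*O - 58 = -58 + 2*O)
s(184) - (-54)*(-100/(-5) + Y) = (-58 + 2*184) - (-54)*(-100/(-5) + 58/7) = (-58 + 368) - (-54)*(-100*(-⅕) + 58/7) = 310 - (-54)*(20 + 58/7) = 310 - (-54)*198/7 = 310 - 1*(-10692/7) = 310 + 10692/7 = 12862/7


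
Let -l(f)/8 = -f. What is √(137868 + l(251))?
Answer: 374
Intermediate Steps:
l(f) = 8*f (l(f) = -(-8)*f = 8*f)
√(137868 + l(251)) = √(137868 + 8*251) = √(137868 + 2008) = √139876 = 374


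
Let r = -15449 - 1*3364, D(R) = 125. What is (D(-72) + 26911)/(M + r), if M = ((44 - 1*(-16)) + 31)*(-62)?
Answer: -27036/24455 ≈ -1.1055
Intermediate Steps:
M = -5642 (M = ((44 + 16) + 31)*(-62) = (60 + 31)*(-62) = 91*(-62) = -5642)
r = -18813 (r = -15449 - 3364 = -18813)
(D(-72) + 26911)/(M + r) = (125 + 26911)/(-5642 - 18813) = 27036/(-24455) = 27036*(-1/24455) = -27036/24455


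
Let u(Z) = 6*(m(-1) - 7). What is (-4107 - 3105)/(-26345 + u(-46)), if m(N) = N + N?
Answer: 7212/26399 ≈ 0.27319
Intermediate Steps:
m(N) = 2*N
u(Z) = -54 (u(Z) = 6*(2*(-1) - 7) = 6*(-2 - 7) = 6*(-9) = -54)
(-4107 - 3105)/(-26345 + u(-46)) = (-4107 - 3105)/(-26345 - 54) = -7212/(-26399) = -7212*(-1/26399) = 7212/26399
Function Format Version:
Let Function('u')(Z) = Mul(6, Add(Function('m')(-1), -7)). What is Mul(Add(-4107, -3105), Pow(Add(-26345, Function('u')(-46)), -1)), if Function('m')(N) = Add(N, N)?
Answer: Rational(7212, 26399) ≈ 0.27319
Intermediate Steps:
Function('m')(N) = Mul(2, N)
Function('u')(Z) = -54 (Function('u')(Z) = Mul(6, Add(Mul(2, -1), -7)) = Mul(6, Add(-2, -7)) = Mul(6, -9) = -54)
Mul(Add(-4107, -3105), Pow(Add(-26345, Function('u')(-46)), -1)) = Mul(Add(-4107, -3105), Pow(Add(-26345, -54), -1)) = Mul(-7212, Pow(-26399, -1)) = Mul(-7212, Rational(-1, 26399)) = Rational(7212, 26399)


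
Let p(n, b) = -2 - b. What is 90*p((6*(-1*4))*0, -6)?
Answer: 360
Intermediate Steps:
90*p((6*(-1*4))*0, -6) = 90*(-2 - 1*(-6)) = 90*(-2 + 6) = 90*4 = 360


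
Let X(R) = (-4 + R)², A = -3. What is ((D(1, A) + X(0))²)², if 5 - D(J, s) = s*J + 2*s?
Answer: 810000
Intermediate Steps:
D(J, s) = 5 - 2*s - J*s (D(J, s) = 5 - (s*J + 2*s) = 5 - (J*s + 2*s) = 5 - (2*s + J*s) = 5 + (-2*s - J*s) = 5 - 2*s - J*s)
((D(1, A) + X(0))²)² = (((5 - 2*(-3) - 1*1*(-3)) + (-4 + 0)²)²)² = (((5 + 6 + 3) + (-4)²)²)² = ((14 + 16)²)² = (30²)² = 900² = 810000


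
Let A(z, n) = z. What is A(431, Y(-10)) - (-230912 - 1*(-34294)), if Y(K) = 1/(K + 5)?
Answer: 197049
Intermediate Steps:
Y(K) = 1/(5 + K)
A(431, Y(-10)) - (-230912 - 1*(-34294)) = 431 - (-230912 - 1*(-34294)) = 431 - (-230912 + 34294) = 431 - 1*(-196618) = 431 + 196618 = 197049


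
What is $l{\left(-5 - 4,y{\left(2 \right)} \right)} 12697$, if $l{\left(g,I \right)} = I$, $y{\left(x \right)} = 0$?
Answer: $0$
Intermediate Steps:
$l{\left(-5 - 4,y{\left(2 \right)} \right)} 12697 = 0 \cdot 12697 = 0$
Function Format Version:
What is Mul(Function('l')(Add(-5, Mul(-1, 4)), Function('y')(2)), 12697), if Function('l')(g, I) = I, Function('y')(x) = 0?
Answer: 0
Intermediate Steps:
Mul(Function('l')(Add(-5, Mul(-1, 4)), Function('y')(2)), 12697) = Mul(0, 12697) = 0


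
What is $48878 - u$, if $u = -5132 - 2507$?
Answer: $56517$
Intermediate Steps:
$u = -7639$
$48878 - u = 48878 - -7639 = 48878 + 7639 = 56517$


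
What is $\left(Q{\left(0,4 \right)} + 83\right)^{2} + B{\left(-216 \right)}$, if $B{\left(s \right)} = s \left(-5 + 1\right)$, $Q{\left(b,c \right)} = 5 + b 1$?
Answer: $8608$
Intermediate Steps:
$Q{\left(b,c \right)} = 5 + b$
$B{\left(s \right)} = - 4 s$ ($B{\left(s \right)} = s \left(-4\right) = - 4 s$)
$\left(Q{\left(0,4 \right)} + 83\right)^{2} + B{\left(-216 \right)} = \left(\left(5 + 0\right) + 83\right)^{2} - -864 = \left(5 + 83\right)^{2} + 864 = 88^{2} + 864 = 7744 + 864 = 8608$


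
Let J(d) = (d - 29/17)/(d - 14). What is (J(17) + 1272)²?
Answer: 4242177424/2601 ≈ 1.6310e+6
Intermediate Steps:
J(d) = (-29/17 + d)/(-14 + d) (J(d) = (d - 29*1/17)/(-14 + d) = (d - 29/17)/(-14 + d) = (-29/17 + d)/(-14 + d))
(J(17) + 1272)² = ((-29/17 + 17)/(-14 + 17) + 1272)² = ((260/17)/3 + 1272)² = ((⅓)*(260/17) + 1272)² = (260/51 + 1272)² = (65132/51)² = 4242177424/2601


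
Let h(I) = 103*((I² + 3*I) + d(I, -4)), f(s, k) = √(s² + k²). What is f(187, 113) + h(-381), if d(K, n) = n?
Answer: 14833442 + √47738 ≈ 1.4834e+7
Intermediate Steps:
f(s, k) = √(k² + s²)
h(I) = -412 + 103*I² + 309*I (h(I) = 103*((I² + 3*I) - 4) = 103*(-4 + I² + 3*I) = -412 + 103*I² + 309*I)
f(187, 113) + h(-381) = √(113² + 187²) + (-412 + 103*(-381)² + 309*(-381)) = √(12769 + 34969) + (-412 + 103*145161 - 117729) = √47738 + (-412 + 14951583 - 117729) = √47738 + 14833442 = 14833442 + √47738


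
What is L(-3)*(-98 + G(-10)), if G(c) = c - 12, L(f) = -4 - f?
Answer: 120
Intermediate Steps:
G(c) = -12 + c
L(-3)*(-98 + G(-10)) = (-4 - 1*(-3))*(-98 + (-12 - 10)) = (-4 + 3)*(-98 - 22) = -1*(-120) = 120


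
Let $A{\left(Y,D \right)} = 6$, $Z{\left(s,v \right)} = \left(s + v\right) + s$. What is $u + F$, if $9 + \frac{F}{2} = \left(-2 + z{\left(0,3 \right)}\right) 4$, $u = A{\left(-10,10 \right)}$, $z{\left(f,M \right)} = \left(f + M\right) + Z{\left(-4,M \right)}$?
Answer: $-44$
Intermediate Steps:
$Z{\left(s,v \right)} = v + 2 s$
$z{\left(f,M \right)} = -8 + f + 2 M$ ($z{\left(f,M \right)} = \left(f + M\right) + \left(M + 2 \left(-4\right)\right) = \left(M + f\right) + \left(M - 8\right) = \left(M + f\right) + \left(-8 + M\right) = -8 + f + 2 M$)
$u = 6$
$F = -50$ ($F = -18 + 2 \left(-2 + \left(-8 + 0 + 2 \cdot 3\right)\right) 4 = -18 + 2 \left(-2 + \left(-8 + 0 + 6\right)\right) 4 = -18 + 2 \left(-2 - 2\right) 4 = -18 + 2 \left(\left(-4\right) 4\right) = -18 + 2 \left(-16\right) = -18 - 32 = -50$)
$u + F = 6 - 50 = -44$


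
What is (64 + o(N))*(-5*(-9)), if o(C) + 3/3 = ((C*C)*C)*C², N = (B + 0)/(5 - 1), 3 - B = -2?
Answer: 3043665/1024 ≈ 2972.3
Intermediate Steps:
B = 5 (B = 3 - 1*(-2) = 3 + 2 = 5)
N = 5/4 (N = (5 + 0)/(5 - 1) = 5/4 ≈ 1.2500)
o(C) = -1 + C⁵ (o(C) = -1 + ((C*C)*C)*C² = -1 + (C²*C)*C² = -1 + C³*C² = -1 + C⁵)
(64 + o(N))*(-5*(-9)) = (64 + (-1 + (5/4)⁵))*(-5*(-9)) = (64 + (-1 + 3125/1024))*45 = (64 + 2101/1024)*45 = (67637/1024)*45 = 3043665/1024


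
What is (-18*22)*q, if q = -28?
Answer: 11088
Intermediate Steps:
(-18*22)*q = -18*22*(-28) = -396*(-28) = 11088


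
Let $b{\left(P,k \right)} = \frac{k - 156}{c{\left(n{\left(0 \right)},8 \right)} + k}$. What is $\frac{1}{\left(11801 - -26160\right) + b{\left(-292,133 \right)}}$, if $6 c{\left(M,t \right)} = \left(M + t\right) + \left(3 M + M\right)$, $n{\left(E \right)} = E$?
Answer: $\frac{403}{15298214} \approx 2.6343 \cdot 10^{-5}$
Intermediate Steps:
$c{\left(M,t \right)} = \frac{t}{6} + \frac{5 M}{6}$ ($c{\left(M,t \right)} = \frac{\left(M + t\right) + \left(3 M + M\right)}{6} = \frac{\left(M + t\right) + 4 M}{6} = \frac{t + 5 M}{6} = \frac{t}{6} + \frac{5 M}{6}$)
$b{\left(P,k \right)} = \frac{-156 + k}{\frac{4}{3} + k}$ ($b{\left(P,k \right)} = \frac{k - 156}{\left(\frac{1}{6} \cdot 8 + \frac{5}{6} \cdot 0\right) + k} = \frac{-156 + k}{\left(\frac{4}{3} + 0\right) + k} = \frac{-156 + k}{\frac{4}{3} + k}$)
$\frac{1}{\left(11801 - -26160\right) + b{\left(-292,133 \right)}} = \frac{1}{\left(11801 - -26160\right) + \frac{3 \left(-156 + 133\right)}{4 + 3 \cdot 133}} = \frac{1}{\left(11801 + 26160\right) + 3 \frac{1}{4 + 399} \left(-23\right)} = \frac{1}{37961 + 3 \cdot \frac{1}{403} \left(-23\right)} = \frac{1}{37961 - \frac{69}{403}} = \frac{1}{\frac{15298214}{403}} = \frac{403}{15298214}$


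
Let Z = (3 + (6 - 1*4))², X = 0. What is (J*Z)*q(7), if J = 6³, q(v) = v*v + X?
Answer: 264600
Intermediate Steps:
q(v) = v² (q(v) = v*v + 0 = v² + 0 = v²)
J = 216
Z = 25 (Z = (3 + (6 - 4))² = (3 + 2)² = 5² = 25)
(J*Z)*q(7) = (216*25)*7² = 5400*49 = 264600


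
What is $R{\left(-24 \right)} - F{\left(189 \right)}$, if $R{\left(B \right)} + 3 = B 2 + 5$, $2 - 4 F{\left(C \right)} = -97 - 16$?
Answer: $- \frac{299}{4} \approx -74.75$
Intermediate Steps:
$F{\left(C \right)} = \frac{115}{4}$ ($F{\left(C \right)} = \frac{1}{2} - \frac{-97 - 16}{4} = \frac{1}{2} - - \frac{113}{4} = \frac{1}{2} + \frac{113}{4} = \frac{115}{4}$)
$R{\left(B \right)} = 2 + 2 B$ ($R{\left(B \right)} = -3 + \left(B 2 + 5\right) = -3 + \left(2 B + 5\right) = -3 + \left(5 + 2 B\right) = 2 + 2 B$)
$R{\left(-24 \right)} - F{\left(189 \right)} = \left(2 + 2 \left(-24\right)\right) - \frac{115}{4} = \left(2 - 48\right) - \frac{115}{4} = -46 - \frac{115}{4} = - \frac{299}{4}$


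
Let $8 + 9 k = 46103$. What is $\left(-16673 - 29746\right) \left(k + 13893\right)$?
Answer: $-882641812$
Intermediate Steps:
$k = \frac{15365}{3}$ ($k = - \frac{8}{9} + \frac{1}{9} \cdot 46103 = - \frac{8}{9} + \frac{46103}{9} = \frac{15365}{3} \approx 5121.7$)
$\left(-16673 - 29746\right) \left(k + 13893\right) = \left(-16673 - 29746\right) \left(\frac{15365}{3} + 13893\right) = \left(-46419\right) \frac{57044}{3} = -882641812$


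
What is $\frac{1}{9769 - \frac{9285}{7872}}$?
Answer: $\frac{2624}{25630761} \approx 0.00010238$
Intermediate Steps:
$\frac{1}{9769 - \frac{9285}{7872}} = \frac{1}{9769 - \frac{3095}{2624}} = \frac{1}{\frac{25630761}{2624}} = \frac{2624}{25630761}$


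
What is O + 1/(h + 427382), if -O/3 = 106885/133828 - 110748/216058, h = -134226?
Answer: -454692822215339/529780713512234 ≈ -0.85827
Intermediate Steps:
O = -12408263979/14457305012 (O = -3*(106885/133828 - 110748/216058) = -3*(106885*(1/133828) - 110748*1/216058) = -3*(106885/133828 - 55374/108029) = -3*4136087993/14457305012 = -12408263979/14457305012 ≈ -0.85827)
O + 1/(h + 427382) = -12408263979/14457305012 + 1/(-134226 + 427382) = -12408263979/14457305012 + 1/293156 = -454692822215339/529780713512234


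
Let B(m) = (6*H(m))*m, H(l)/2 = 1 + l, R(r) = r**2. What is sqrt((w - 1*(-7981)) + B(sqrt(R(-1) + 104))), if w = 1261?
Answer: sqrt(10502 + 12*sqrt(105)) ≈ 103.08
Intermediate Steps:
H(l) = 2 + 2*l (H(l) = 2*(1 + l) = 2 + 2*l)
B(m) = m*(12 + 12*m) (B(m) = (6*(2 + 2*m))*m = (12 + 12*m)*m = m*(12 + 12*m))
sqrt((w - 1*(-7981)) + B(sqrt(R(-1) + 104))) = sqrt((1261 - 1*(-7981)) + 12*sqrt((-1)**2 + 104)*(1 + sqrt((-1)**2 + 104))) = sqrt((1261 + 7981) + 12*sqrt(1 + 104)*(1 + sqrt(1 + 104))) = sqrt(9242 + 12*sqrt(105)*(1 + sqrt(105)))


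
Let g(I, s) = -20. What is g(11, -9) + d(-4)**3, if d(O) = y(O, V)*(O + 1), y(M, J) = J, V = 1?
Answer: -47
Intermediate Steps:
d(O) = 1 + O (d(O) = 1*(O + 1) = 1*(1 + O) = 1 + O)
g(11, -9) + d(-4)**3 = -20 + (1 - 4)**3 = -20 + (-3)**3 = -20 - 27 = -47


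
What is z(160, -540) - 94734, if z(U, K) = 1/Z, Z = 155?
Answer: -14683769/155 ≈ -94734.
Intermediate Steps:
z(U, K) = 1/155
z(160, -540) - 94734 = 1/155 - 94734 = -14683769/155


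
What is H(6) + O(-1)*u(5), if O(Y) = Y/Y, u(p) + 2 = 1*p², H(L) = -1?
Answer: 22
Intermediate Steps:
u(p) = -2 + p² (u(p) = -2 + 1*p² = -2 + p²)
O(Y) = 1
H(6) + O(-1)*u(5) = -1 + 1*(-2 + 5²) = -1 + 1*(-2 + 25) = -1 + 1*23 = -1 + 23 = 22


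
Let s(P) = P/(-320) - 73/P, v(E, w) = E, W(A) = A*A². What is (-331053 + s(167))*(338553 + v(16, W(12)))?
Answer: -5989801443232761/53440 ≈ -1.1208e+11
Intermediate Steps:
W(A) = A³
s(P) = -73/P - P/320 (s(P) = P*(-1/320) - 73/P = -P/320 - 73/P = -73/P - P/320)
(-331053 + s(167))*(338553 + v(16, W(12))) = (-331053 + (-73/167 - 1/320*167))*(338553 + 16) = (-331053 + (-73*1/167 - 167/320))*338569 = (-331053 + (-73/167 - 167/320))*338569 = (-331053 - 51249/53440)*338569 = -17691523569/53440*338569 = -5989801443232761/53440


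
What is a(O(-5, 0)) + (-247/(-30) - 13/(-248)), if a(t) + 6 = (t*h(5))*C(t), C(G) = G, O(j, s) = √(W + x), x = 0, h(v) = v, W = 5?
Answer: 101503/3720 ≈ 27.286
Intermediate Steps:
O(j, s) = √5 (O(j, s) = √(5 + 0) = √5)
a(t) = -6 + 5*t² (a(t) = -6 + (t*5)*t = -6 + (5*t)*t = -6 + 5*t²)
a(O(-5, 0)) + (-247/(-30) - 13/(-248)) = (-6 + 5*(√5)²) + (-247/(-30) - 13/(-248)) = (-6 + 5*5) + (-247*(-1/30) - 13*(-1/248)) = (-6 + 25) + (247/30 + 13/248) = 19 + 30823/3720 = 101503/3720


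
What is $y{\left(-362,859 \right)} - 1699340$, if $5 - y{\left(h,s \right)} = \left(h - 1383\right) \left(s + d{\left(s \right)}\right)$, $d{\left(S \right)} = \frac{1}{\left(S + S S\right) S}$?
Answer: $- \frac{25431334301811}{126915532} \approx -2.0038 \cdot 10^{5}$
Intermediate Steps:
$d{\left(S \right)} = \frac{1}{S \left(S + S^{2}\right)}$ ($d{\left(S \right)} = \frac{1}{\left(S + S^{2}\right) S} = \frac{1}{S \left(S + S^{2}\right)}$)
$y{\left(h,s \right)} = 5 - \left(-1383 + h\right) \left(s + \frac{1}{s^{2} \left(1 + s\right)}\right)$ ($y{\left(h,s \right)} = 5 - \left(h - 1383\right) \left(s + \frac{1}{s^{2} \left(1 + s\right)}\right) = 5 - \left(-1383 + h\right) \left(s + \frac{1}{s^{2} \left(1 + s\right)}\right)$)
$y{\left(-362,859 \right)} - 1699340 = \frac{1383 - -362 + 859^{2} \left(1 + 859\right) \left(5 + 1383 \cdot 859 - \left(-362\right) 859\right)}{737881 \left(1 + 859\right)} - 1699340 = \frac{1383 + 362 + 737881 \cdot 860 \left(5 + 1187997 + 310958\right)}{737881 \cdot 860} - 1699340 = \frac{1}{737881} \cdot \frac{1}{860} \left(1383 + 362 + 737881 \cdot 860 \cdot 1498960\right) - 1699340 = \frac{1}{737881} \cdot \frac{1}{860} \left(1383 + 362 + 951206529233600\right) - 1699340 = \frac{1}{737881} \cdot \frac{1}{860} \cdot 951206529235345 - 1699340 = \frac{190241305847069}{126915532} - 1699340 = - \frac{25431334301811}{126915532}$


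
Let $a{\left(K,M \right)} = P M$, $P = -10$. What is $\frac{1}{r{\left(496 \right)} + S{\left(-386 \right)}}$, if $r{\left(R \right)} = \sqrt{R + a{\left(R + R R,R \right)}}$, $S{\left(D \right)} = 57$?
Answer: $\frac{19}{2571} - \frac{4 i \sqrt{31}}{2571} \approx 0.0073901 - 0.0086624 i$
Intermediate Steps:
$a{\left(K,M \right)} = - 10 M$
$r{\left(R \right)} = 3 \sqrt{- R}$ ($r{\left(R \right)} = \sqrt{R - 10 R} = \sqrt{- 9 R} = 3 \sqrt{- R}$)
$\frac{1}{r{\left(496 \right)} + S{\left(-386 \right)}} = \frac{1}{3 \sqrt{\left(-1\right) 496} + 57} = \frac{1}{3 \sqrt{-496} + 57} = \frac{1}{3 \cdot 4 i \sqrt{31} + 57} = \frac{1}{12 i \sqrt{31} + 57} = \frac{1}{57 + 12 i \sqrt{31}}$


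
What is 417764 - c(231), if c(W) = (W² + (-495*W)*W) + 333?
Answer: 26777765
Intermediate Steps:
c(W) = 333 - 494*W² (c(W) = (W² - 495*W²) + 333 = -494*W² + 333 = 333 - 494*W²)
417764 - c(231) = 417764 - (333 - 494*231²) = 417764 - (333 - 494*53361) = 417764 - (333 - 26360334) = 417764 - 1*(-26360001) = 417764 + 26360001 = 26777765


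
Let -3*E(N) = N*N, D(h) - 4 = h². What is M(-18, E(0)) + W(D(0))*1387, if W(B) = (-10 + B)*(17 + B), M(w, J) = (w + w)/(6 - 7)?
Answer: -174726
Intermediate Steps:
D(h) = 4 + h²
E(N) = -N²/3 (E(N) = -N*N/3 = -N²/3)
M(w, J) = -2*w (M(w, J) = (2*w)/(-1) = (2*w)*(-1) = -2*w)
M(-18, E(0)) + W(D(0))*1387 = -2*(-18) + (-170 + (4 + 0²)² + 7*(4 + 0²))*1387 = 36 + (-170 + (4 + 0)² + 7*(4 + 0))*1387 = 36 + (-170 + 4² + 7*4)*1387 = 36 + (-170 + 16 + 28)*1387 = 36 - 126*1387 = 36 - 174762 = -174726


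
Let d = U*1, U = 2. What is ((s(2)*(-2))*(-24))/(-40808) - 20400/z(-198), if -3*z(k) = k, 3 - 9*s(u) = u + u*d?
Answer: -17343378/56111 ≈ -309.09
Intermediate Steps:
d = 2 (d = 2*1 = 2)
s(u) = 1/3 - u/3 (s(u) = 1/3 - (u + u*2)/9 = 1/3 - (u + 2*u)/9 = 1/3 - u/3)
z(k) = -k/3
((s(2)*(-2))*(-24))/(-40808) - 20400/z(-198) = (((1/3 - 1/3*2)*(-2))*(-24))/(-40808) - 20400/((-1/3*(-198))) = (((1/3 - 2/3)*(-2))*(-24))*(-1/40808) - 20400/66 = (-1/3*(-2)*(-24))*(-1/40808) - 20400*1/66 = ((2/3)*(-24))*(-1/40808) - 3400/11 = -16*(-1/40808) - 3400/11 = 2/5101 - 3400/11 = -17343378/56111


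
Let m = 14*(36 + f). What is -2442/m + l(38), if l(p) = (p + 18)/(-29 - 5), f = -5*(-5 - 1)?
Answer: -1021/238 ≈ -4.2899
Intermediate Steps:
f = 30 (f = -5*(-6) = 30)
l(p) = -9/17 - p/34 (l(p) = (18 + p)/(-34) = (18 + p)*(-1/34) = -9/17 - p/34)
m = 924 (m = 14*(36 + 30) = 14*66 = 924)
-2442/m + l(38) = -2442/924 + (-9/17 - 1/34*38) = -2442*1/924 + (-9/17 - 19/17) = -37/14 - 28/17 = -1021/238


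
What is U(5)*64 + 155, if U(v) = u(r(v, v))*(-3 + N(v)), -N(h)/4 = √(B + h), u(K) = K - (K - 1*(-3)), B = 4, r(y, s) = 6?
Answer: 3035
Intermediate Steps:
u(K) = -3 (u(K) = K - (K + 3) = K - (3 + K) = K + (-3 - K) = -3)
N(h) = -4*√(4 + h)
U(v) = 9 + 12*√(4 + v) (U(v) = -3*(-3 - 4*√(4 + v)) = 9 + 12*√(4 + v))
U(5)*64 + 155 = (9 + 12*√(4 + 5))*64 + 155 = (9 + 12*√9)*64 + 155 = (9 + 12*3)*64 + 155 = (9 + 36)*64 + 155 = 45*64 + 155 = 2880 + 155 = 3035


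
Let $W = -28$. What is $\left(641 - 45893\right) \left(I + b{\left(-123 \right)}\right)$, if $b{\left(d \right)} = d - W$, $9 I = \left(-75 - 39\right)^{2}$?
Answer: $-61044948$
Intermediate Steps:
$I = 1444$ ($I = \frac{\left(-75 - 39\right)^{2}}{9} = \frac{\left(-114\right)^{2}}{9} = \frac{1}{9} \cdot 12996 = 1444$)
$b{\left(d \right)} = 28 + d$ ($b{\left(d \right)} = d - -28 = d + 28 = 28 + d$)
$\left(641 - 45893\right) \left(I + b{\left(-123 \right)}\right) = \left(641 - 45893\right) \left(1444 + \left(28 - 123\right)\right) = - 45252 \left(1444 - 95\right) = \left(-45252\right) 1349 = -61044948$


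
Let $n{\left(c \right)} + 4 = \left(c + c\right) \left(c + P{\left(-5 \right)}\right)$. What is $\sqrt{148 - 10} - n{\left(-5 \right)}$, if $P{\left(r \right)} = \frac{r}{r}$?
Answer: $-36 + \sqrt{138} \approx -24.253$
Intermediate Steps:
$P{\left(r \right)} = 1$
$n{\left(c \right)} = -4 + 2 c \left(1 + c\right)$ ($n{\left(c \right)} = -4 + \left(c + c\right) \left(c + 1\right) = -4 + 2 c \left(1 + c\right)$)
$\sqrt{148 - 10} - n{\left(-5 \right)} = \sqrt{148 - 10} - \left(-4 + 2 \left(-5\right) + 2 \left(-5\right)^{2}\right) = \sqrt{138} - \left(-4 - 10 + 2 \cdot 25\right) = \sqrt{138} - \left(-4 - 10 + 50\right) = \sqrt{138} - 36 = -36 + \sqrt{138}$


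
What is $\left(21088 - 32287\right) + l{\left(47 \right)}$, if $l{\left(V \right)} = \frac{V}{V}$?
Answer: $-11198$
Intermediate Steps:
$l{\left(V \right)} = 1$
$\left(21088 - 32287\right) + l{\left(47 \right)} = \left(21088 - 32287\right) + 1 = -11199 + 1 = -11198$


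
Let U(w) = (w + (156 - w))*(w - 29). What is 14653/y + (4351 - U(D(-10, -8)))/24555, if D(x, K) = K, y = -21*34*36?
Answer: -33200941/210387240 ≈ -0.15781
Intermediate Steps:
y = -25704 (y = -714*36 = -25704)
U(w) = -4524 + 156*w (U(w) = 156*(-29 + w) = -4524 + 156*w)
14653/y + (4351 - U(D(-10, -8)))/24555 = 14653/(-25704) + (4351 - (-4524 + 156*(-8)))/24555 = 14653*(-1/25704) + (4351 - (-4524 - 1248))*(1/24555) = -14653/25704 + (4351 - 1*(-5772))*(1/24555) = -14653/25704 + (4351 + 5772)*(1/24555) = -14653/25704 + 10123*(1/24555) = -14653/25704 + 10123/24555 = -33200941/210387240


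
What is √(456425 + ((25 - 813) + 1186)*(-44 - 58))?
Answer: √415829 ≈ 644.85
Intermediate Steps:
√(456425 + ((25 - 813) + 1186)*(-44 - 58)) = √(456425 + (-788 + 1186)*(-102)) = √(456425 + 398*(-102)) = √(456425 - 40596) = √415829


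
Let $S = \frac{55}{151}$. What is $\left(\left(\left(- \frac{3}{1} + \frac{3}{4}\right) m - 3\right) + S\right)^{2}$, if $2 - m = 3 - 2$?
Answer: $\frac{8708401}{364816} \approx 23.871$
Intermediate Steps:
$m = 1$ ($m = 2 - \left(3 - 2\right) = 2 - 1 = 1$)
$S = \frac{55}{151}$ ($S = 55 \cdot \frac{1}{151} = \frac{55}{151} \approx 0.36424$)
$\left(\left(\left(- \frac{3}{1} + \frac{3}{4}\right) m - 3\right) + S\right)^{2} = \left(\left(\left(- \frac{3}{1} + \frac{3}{4}\right) 1 - 3\right) + \frac{55}{151}\right)^{2} = \left(\left(\left(\left(-3\right) 1 + 3 \cdot \frac{1}{4}\right) 1 - 3\right) + \frac{55}{151}\right)^{2} = \left(\left(\left(-3 + \frac{3}{4}\right) 1 - 3\right) + \frac{55}{151}\right)^{2} = \left(\left(\left(- \frac{9}{4}\right) 1 - 3\right) + \frac{55}{151}\right)^{2} = \left(\left(- \frac{9}{4} - 3\right) + \frac{55}{151}\right)^{2} = \left(- \frac{21}{4} + \frac{55}{151}\right)^{2} = \left(- \frac{2951}{604}\right)^{2} = \frac{8708401}{364816}$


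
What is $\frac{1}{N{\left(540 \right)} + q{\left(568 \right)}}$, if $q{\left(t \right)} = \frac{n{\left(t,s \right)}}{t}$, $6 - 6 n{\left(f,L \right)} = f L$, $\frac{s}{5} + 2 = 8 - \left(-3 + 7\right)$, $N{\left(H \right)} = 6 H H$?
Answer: $\frac{1704}{2981315563} \approx 5.7156 \cdot 10^{-7}$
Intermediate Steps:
$N{\left(H \right)} = 6 H^{2}$
$s = 10$ ($s = -10 + 5 \left(8 - \left(-3 + 7\right)\right) = -10 + 5 \left(8 - 4\right) = -10 + 5 \cdot 4 = -10 + 20 = 10$)
$n{\left(f,L \right)} = 1 - \frac{L f}{6}$ ($n{\left(f,L \right)} = 1 - \frac{f L}{6} = 1 - \frac{L f}{6}$)
$q{\left(t \right)} = \frac{1 - \frac{5 t}{3}}{t}$
$\frac{1}{N{\left(540 \right)} + q{\left(568 \right)}} = \frac{1}{6 \cdot 540^{2} - \left(\frac{5}{3} - \frac{1}{568}\right)} = \frac{1}{6 \cdot 291600 + \left(- \frac{5}{3} + \frac{1}{568}\right)} = \frac{1}{1749600 - \frac{2837}{1704}} = \frac{1}{\frac{2981315563}{1704}} = \frac{1704}{2981315563}$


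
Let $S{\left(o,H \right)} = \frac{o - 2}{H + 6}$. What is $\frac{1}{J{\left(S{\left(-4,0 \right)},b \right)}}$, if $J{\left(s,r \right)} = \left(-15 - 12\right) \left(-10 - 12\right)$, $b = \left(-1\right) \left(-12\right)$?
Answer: $\frac{1}{594} \approx 0.0016835$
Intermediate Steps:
$S{\left(o,H \right)} = \frac{-2 + o}{6 + H}$
$b = 12$
$J{\left(s,r \right)} = 594$ ($J{\left(s,r \right)} = \left(-27\right) \left(-22\right) = 594$)
$\frac{1}{J{\left(S{\left(-4,0 \right)},b \right)}} = \frac{1}{594}$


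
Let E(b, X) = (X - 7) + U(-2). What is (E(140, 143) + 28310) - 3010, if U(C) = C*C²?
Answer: 25428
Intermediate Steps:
U(C) = C³
E(b, X) = -15 + X (E(b, X) = (X - 7) + (-2)³ = (-7 + X) - 8 = -15 + X)
(E(140, 143) + 28310) - 3010 = ((-15 + 143) + 28310) - 3010 = (128 + 28310) - 3010 = 28438 - 3010 = 25428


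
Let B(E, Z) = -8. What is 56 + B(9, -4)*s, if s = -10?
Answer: 136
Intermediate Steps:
56 + B(9, -4)*s = 56 - 8*(-10) = 56 + 80 = 136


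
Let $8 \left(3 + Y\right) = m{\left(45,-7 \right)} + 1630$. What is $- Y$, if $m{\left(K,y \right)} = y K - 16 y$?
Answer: $- \frac{1403}{8} \approx -175.38$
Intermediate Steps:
$m{\left(K,y \right)} = - 16 y + K y$ ($m{\left(K,y \right)} = K y - 16 y = - 16 y + K y$)
$Y = \frac{1403}{8}$ ($Y = -3 + \frac{- 7 \left(-16 + 45\right) + 1630}{8} = -3 + \frac{\left(-7\right) 29 + 1630}{8} = -3 + \frac{-203 + 1630}{8} = -3 + \frac{1}{8} \cdot 1427 = -3 + \frac{1427}{8} = \frac{1403}{8} \approx 175.38$)
$- Y = \left(-1\right) \frac{1403}{8} = - \frac{1403}{8}$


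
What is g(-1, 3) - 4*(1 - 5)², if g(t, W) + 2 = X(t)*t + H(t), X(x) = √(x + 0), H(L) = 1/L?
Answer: -67 - I ≈ -67.0 - 1.0*I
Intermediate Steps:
X(x) = √x
g(t, W) = -2 + 1/t + t^(3/2) (g(t, W) = -2 + (√t*t + 1/t) = -2 + (t^(3/2) + 1/t) = -2 + (1/t + t^(3/2)) = -2 + 1/t + t^(3/2))
g(-1, 3) - 4*(1 - 5)² = (-2 + 1/(-1) + (-1)^(3/2)) - 4*(1 - 5)² = (-2 - 1 - I) - 4*(-4)² = (-3 - I) - 4*16 = (-3 - I) - 64 = -67 - I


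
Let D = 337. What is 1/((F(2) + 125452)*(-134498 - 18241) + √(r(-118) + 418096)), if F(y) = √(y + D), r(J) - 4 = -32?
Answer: 1/(3*(-6387137676 - 50913*√339 + 14*√237)) ≈ -5.2181e-11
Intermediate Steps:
r(J) = -28 (r(J) = 4 - 32 = -28)
F(y) = √(337 + y) (F(y) = √(y + 337) = √(337 + y))
1/((F(2) + 125452)*(-134498 - 18241) + √(r(-118) + 418096)) = 1/((√(337 + 2) + 125452)*(-134498 - 18241) + √(-28 + 418096)) = 1/((√339 + 125452)*(-152739) + √418068) = 1/((125452 + √339)*(-152739) + 42*√237) = 1/((-19161413028 - 152739*√339) + 42*√237) = 1/(-19161413028 - 152739*√339 + 42*√237)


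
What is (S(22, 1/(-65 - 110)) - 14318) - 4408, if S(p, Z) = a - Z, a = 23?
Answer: -3273024/175 ≈ -18703.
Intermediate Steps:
S(p, Z) = 23 - Z
(S(22, 1/(-65 - 110)) - 14318) - 4408 = ((23 - 1/(-65 - 110)) - 14318) - 4408 = ((23 - 1/(-175)) - 14318) - 4408 = ((23 - 1*(-1/175)) - 14318) - 4408 = ((23 + 1/175) - 14318) - 4408 = (4026/175 - 14318) - 4408 = -2501624/175 - 4408 = -3273024/175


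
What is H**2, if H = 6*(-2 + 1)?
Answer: 36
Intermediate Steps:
H = -6 (H = 6*(-1) = -6)
H**2 = (-6)**2 = 36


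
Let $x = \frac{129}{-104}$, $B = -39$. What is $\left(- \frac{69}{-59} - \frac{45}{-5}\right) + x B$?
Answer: $\frac{27633}{472} \approx 58.544$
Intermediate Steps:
$x = - \frac{129}{104}$ ($x = 129 \left(- \frac{1}{104}\right) = - \frac{129}{104} \approx -1.2404$)
$\left(- \frac{69}{-59} - \frac{45}{-5}\right) + x B = \left(- \frac{69}{-59} - \frac{45}{-5}\right) - - \frac{387}{8} = \left(\left(-69\right) \left(- \frac{1}{59}\right) - -9\right) + \frac{387}{8} = \left(\frac{69}{59} + 9\right) + \frac{387}{8} = \frac{600}{59} + \frac{387}{8} = \frac{27633}{472}$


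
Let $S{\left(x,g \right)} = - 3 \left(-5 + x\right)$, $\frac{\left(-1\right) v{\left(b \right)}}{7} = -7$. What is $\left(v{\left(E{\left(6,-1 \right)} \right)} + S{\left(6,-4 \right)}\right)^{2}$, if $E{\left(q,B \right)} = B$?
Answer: $2116$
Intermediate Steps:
$v{\left(b \right)} = 49$ ($v{\left(b \right)} = \left(-7\right) \left(-7\right) = 49$)
$S{\left(x,g \right)} = 15 - 3 x$
$\left(v{\left(E{\left(6,-1 \right)} \right)} + S{\left(6,-4 \right)}\right)^{2} = \left(49 + \left(15 - 18\right)\right)^{2} = \left(49 - 3\right)^{2} = 46^{2} = 2116$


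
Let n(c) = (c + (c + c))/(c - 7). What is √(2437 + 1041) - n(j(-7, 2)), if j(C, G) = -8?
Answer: -8/5 + √3478 ≈ 57.375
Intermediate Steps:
n(c) = 3*c/(-7 + c) (n(c) = (c + 2*c)/(-7 + c) = (3*c)/(-7 + c) = 3*c/(-7 + c))
√(2437 + 1041) - n(j(-7, 2)) = √(2437 + 1041) - 3*(-8)/(-7 - 8) = √3478 - 3*(-8)/(-15) = √3478 - 3*(-8)*(-1)/15 = √3478 - 1*8/5 = √3478 - 8/5 = -8/5 + √3478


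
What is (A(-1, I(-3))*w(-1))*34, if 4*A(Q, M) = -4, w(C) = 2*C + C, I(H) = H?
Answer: 102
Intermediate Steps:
w(C) = 3*C
A(Q, M) = -1 (A(Q, M) = (¼)*(-4) = -1)
(A(-1, I(-3))*w(-1))*34 = -3*(-1)*34 = -1*(-3)*34 = 3*34 = 102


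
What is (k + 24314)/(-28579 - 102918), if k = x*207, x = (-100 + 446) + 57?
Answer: -107735/131497 ≈ -0.81930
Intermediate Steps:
x = 403 (x = 346 + 57 = 403)
k = 83421 (k = 403*207 = 83421)
(k + 24314)/(-28579 - 102918) = (83421 + 24314)/(-28579 - 102918) = 107735/(-131497) = 107735*(-1/131497) = -107735/131497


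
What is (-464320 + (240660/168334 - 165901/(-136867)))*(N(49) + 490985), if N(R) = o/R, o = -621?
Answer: -7569369190317041591796/33203797333 ≈ -2.2797e+11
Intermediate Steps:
N(R) = -621/R
(-464320 + (240660/168334 - 165901/(-136867)))*(N(49) + 490985) = (-464320 + (240660/168334 - 165901/(-136867)))*(-621/49 + 490985) = (-464320 + (240660*(1/168334) - 165901*(-1/136867)))*(-621*1/49 + 490985) = (-464320 + (120330/84167 + 165901/136867))*(-621/49 + 490985) = (-464320 + 1790152681/677628517)*(24057644/49) = -314634682860759/677628517*24057644/49 = -7569369190317041591796/33203797333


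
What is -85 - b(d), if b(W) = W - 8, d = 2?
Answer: -79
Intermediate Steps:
b(W) = -8 + W
-85 - b(d) = -85 - (-8 + 2) = -85 - 1*(-6) = -85 + 6 = -79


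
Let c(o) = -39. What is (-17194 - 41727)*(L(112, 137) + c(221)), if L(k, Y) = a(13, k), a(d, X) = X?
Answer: -4301233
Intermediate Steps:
L(k, Y) = k
(-17194 - 41727)*(L(112, 137) + c(221)) = (-17194 - 41727)*(112 - 39) = -58921*73 = -4301233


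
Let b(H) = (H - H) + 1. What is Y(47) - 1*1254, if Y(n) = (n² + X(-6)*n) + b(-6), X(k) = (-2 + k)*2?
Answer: 204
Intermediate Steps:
X(k) = -4 + 2*k
b(H) = 1 (b(H) = 0 + 1 = 1)
Y(n) = 1 + n² - 16*n (Y(n) = (n² + (-4 + 2*(-6))*n) + 1 = (n² + (-4 - 12)*n) + 1 = (n² - 16*n) + 1 = 1 + n² - 16*n)
Y(47) - 1*1254 = (1 + 47² - 16*47) - 1*1254 = (1 + 2209 - 752) - 1254 = 1458 - 1254 = 204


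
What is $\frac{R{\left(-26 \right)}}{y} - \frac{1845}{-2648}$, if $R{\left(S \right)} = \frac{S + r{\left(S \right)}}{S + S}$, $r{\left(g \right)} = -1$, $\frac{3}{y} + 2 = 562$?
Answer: $\frac{3360465}{34424} \approx 97.62$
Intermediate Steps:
$y = \frac{3}{560}$ ($y = \frac{3}{-2 + 562} = \frac{3}{560} \approx 0.0053571$)
$R{\left(S \right)} = \frac{-1 + S}{2 S}$ ($R{\left(S \right)} = \frac{S - 1}{S + S} = \frac{-1 + S}{2 S}$)
$\frac{R{\left(-26 \right)}}{y} - \frac{1845}{-2648} = \frac{\frac{1}{2} \frac{1}{-26} \left(-1 - 26\right)}{\frac{3}{560}} - \frac{1845}{-2648} = \frac{1}{2} \left(- \frac{1}{26}\right) \left(-27\right) \frac{560}{3} - - \frac{1845}{2648} = \frac{27}{52} \cdot \frac{560}{3} + \frac{1845}{2648} = \frac{1260}{13} + \frac{1845}{2648} = \frac{3360465}{34424}$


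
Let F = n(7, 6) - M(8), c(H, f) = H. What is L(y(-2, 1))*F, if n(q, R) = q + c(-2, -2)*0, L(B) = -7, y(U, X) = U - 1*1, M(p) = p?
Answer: 7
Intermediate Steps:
y(U, X) = -1 + U (y(U, X) = U - 1 = -1 + U)
n(q, R) = q (n(q, R) = q - 2*0 = q + 0 = q)
F = -1 (F = 7 - 1*8 = 7 - 8 = -1)
L(y(-2, 1))*F = -7*(-1) = 7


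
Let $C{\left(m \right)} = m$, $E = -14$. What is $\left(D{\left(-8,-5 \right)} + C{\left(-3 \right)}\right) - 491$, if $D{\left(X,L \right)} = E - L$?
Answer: $-503$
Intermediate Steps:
$D{\left(X,L \right)} = -14 - L$
$\left(D{\left(-8,-5 \right)} + C{\left(-3 \right)}\right) - 491 = \left(\left(-14 - -5\right) - 3\right) - 491 = \left(\left(-14 + 5\right) - 3\right) - 491 = \left(-9 - 3\right) - 491 = -12 - 491 = -503$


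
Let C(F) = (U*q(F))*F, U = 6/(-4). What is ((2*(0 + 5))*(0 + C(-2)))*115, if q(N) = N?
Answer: -6900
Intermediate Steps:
U = -3/2 (U = 6*(-¼) = -3/2 ≈ -1.5000)
C(F) = -3*F²/2 (C(F) = (-3*F/2)*F = -3*F²/2)
((2*(0 + 5))*(0 + C(-2)))*115 = ((2*(0 + 5))*(0 - 3/2*(-2)²))*115 = ((2*5)*(0 - 3/2*4))*115 = (10*(0 - 6))*115 = (10*(-6))*115 = -60*115 = -6900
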